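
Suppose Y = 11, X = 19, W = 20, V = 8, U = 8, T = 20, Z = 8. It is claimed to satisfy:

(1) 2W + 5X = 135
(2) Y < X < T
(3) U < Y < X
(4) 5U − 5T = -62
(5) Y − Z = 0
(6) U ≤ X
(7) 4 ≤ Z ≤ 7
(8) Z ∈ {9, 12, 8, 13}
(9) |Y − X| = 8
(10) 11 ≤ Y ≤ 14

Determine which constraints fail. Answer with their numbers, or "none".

Violated: 4, 5, and 7.

(1) 2W + 5X = 2(20) + 5(19) = 135  true
(2) values 11 < 19 < 20  true
(3) values 8 < 11 < 19  true
(4) 5U − 5T = 5(8) − 5(20) = -60, not -62  false
(5) Y − Z = 11 − 8 = 3, not 0  false
(6) U = 8, X = 19; 8 ≤ 19  true
(7) Z = 8 is outside [4, 7]  false
(8) Z = 8 is in {9, 12, 8, 13}  true
(9) |11 − 19| = 8  true
(10) Y = 11 lies in [11, 14]  true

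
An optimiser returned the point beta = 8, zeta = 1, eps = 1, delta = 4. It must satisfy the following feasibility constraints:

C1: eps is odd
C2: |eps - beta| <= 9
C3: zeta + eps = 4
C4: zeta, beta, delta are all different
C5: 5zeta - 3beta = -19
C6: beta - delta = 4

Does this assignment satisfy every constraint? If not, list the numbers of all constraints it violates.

The assignment fails constraint 3.

C1: eps = 1 is odd  ✔
C2: |1 - 8| = 7; 7 ≤ 9  ✔
C3: zeta + eps = 1 + 1 = 2, not 4  ✘
C4: values 1, 8, 4 are pairwise distinct  ✔
C5: 5zeta - 3beta = 5(1) - 3(8) = -19  ✔
C6: beta - delta = 8 - 4 = 4  ✔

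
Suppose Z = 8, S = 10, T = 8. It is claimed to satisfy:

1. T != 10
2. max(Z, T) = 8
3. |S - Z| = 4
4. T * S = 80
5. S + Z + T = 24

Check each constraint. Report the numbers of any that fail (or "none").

Constraints 3, 5 are violated.

1. T = 8, and 8 ≠ 10  true
2. max(8, 8) = 8  true
3. |10 - 8| = 2, not 4  false
4. T * S = 8 * 10 = 80  true
5. S + Z + T = 10 + 8 + 8 = 26, not 24  false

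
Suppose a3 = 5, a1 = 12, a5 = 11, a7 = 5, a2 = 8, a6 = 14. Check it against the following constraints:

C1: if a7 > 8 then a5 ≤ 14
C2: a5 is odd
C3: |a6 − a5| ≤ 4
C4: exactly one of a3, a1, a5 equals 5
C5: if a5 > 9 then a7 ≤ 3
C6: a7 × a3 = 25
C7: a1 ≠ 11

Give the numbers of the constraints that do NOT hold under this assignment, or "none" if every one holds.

Constraint 5 does not hold.

C1: a7 = 5, not > 8; antecedent false, conditional vacuously true — holds.
C2: a5 = 11 is odd — holds.
C3: |14 − 11| = 3; 3 ≤ 4 — holds.
C4: a3=5, a1=12, a5=11; 1 of them equals 5 — holds.
C5: a5 = 11 > 9, so we need a7 ≤ 3; but a7 = 5 > 3 — fails.
C6: a7 × a3 = 5 × 5 = 25 — holds.
C7: a1 = 12, and 12 ≠ 11 — holds.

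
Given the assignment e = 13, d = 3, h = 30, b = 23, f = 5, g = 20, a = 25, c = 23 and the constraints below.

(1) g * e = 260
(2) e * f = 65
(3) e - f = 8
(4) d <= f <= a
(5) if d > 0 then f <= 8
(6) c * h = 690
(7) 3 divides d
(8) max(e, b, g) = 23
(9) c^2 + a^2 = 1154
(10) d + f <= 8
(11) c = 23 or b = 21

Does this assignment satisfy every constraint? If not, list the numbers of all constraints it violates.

Yes — all constraints hold.

(1) g * e = 20 * 13 = 260 — OK.
(2) e * f = 13 * 5 = 65 — OK.
(3) e - f = 13 - 5 = 8 — OK.
(4) values 3 <= 5 <= 25 — OK.
(5) d = 3 > 0, so we need f ≤ 8; f = 5 ≤ 8 — OK.
(6) c * h = 23 * 30 = 690 — OK.
(7) 3 / 3 = 1, so 3 divides 3 — OK.
(8) max(13, 23, 20) = 23 — OK.
(9) c^2 + a^2 = 23^2 + 25^2 = 529 + 625 = 1154 — OK.
(10) d + f = 3 + 5 = 8; 8 ≤ 8 — OK.
(11) c = 23 = 23 (first disjunct) — OK.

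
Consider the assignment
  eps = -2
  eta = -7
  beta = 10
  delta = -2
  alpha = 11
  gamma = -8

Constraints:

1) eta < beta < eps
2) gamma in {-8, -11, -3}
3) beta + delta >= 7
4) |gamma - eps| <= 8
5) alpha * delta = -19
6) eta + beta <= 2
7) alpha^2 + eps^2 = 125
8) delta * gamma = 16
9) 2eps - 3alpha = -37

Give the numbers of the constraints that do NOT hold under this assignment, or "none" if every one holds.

1) values -7, 10, -2; beta = 10 is not < eps = -2 — fails.
2) gamma = -8 is in {-8, -11, -3} — holds.
3) beta + delta = 10 + (-2) = 8; 8 ≥ 7 — holds.
4) |-8 - (-2)| = 6; 6 ≤ 8 — holds.
5) alpha * delta = 11 * (-2) = -22, not -19 — fails.
6) eta + beta = -7 + 10 = 3; 3 > 2, bound 2 not met — fails.
7) alpha^2 + eps^2 = 11^2 + (-2)^2 = 121 + 4 = 125 — holds.
8) delta * gamma = -2 * (-8) = 16 — holds.
9) 2eps - 3alpha = 2(-2) - 3(11) = -37 — holds.

Constraints 1, 5, 6 are violated.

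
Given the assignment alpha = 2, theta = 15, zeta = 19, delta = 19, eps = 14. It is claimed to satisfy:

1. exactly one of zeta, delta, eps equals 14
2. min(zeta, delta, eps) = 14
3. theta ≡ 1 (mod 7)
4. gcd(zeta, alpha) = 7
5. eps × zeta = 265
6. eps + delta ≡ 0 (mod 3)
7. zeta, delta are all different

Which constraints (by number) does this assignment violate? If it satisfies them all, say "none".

No — constraints 4, 5, and 7 are not satisfied.

1. zeta=19, delta=19, eps=14; 1 of them equals 14  ✔
2. min(19, 19, 14) = 14  ✔
3. 15 mod 7 = 1  ✔
4. gcd(19, 2) = 1, not 7  ✘
5. eps × zeta = 14 × 19 = 266, not 265  ✘
6. eps + delta = 33; 33 mod 3 = 0  ✔
7. zeta = delta = 19, not all different  ✘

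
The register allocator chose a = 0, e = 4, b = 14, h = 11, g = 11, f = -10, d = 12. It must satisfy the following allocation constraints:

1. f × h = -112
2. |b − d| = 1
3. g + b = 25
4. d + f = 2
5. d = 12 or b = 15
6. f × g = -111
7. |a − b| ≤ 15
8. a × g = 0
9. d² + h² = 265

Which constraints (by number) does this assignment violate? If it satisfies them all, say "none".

1. f × h = -10 × 11 = -110, not -112 — violated.
2. |14 − 12| = 2, not 1 — violated.
3. g + b = 11 + 14 = 25 — OK.
4. d + f = 12 + (-10) = 2 — OK.
5. d = 12 = 12 (first disjunct) — OK.
6. f × g = -10 × 11 = -110, not -111 — violated.
7. |0 − 14| = 14; 14 ≤ 15 — OK.
8. a × g = 0 × 11 = 0 — OK.
9. d² + h² = 12² + 11² = 144 + 121 = 265 — OK.

Violated: 1, 2, and 6.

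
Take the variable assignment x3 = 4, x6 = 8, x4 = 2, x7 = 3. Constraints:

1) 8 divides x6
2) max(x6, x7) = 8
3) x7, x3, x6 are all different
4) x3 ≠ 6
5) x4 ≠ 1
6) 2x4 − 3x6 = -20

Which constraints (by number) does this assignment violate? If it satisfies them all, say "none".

1) 8 / 8 = 1, so 8 divides 8 — OK.
2) max(8, 3) = 8 — OK.
3) values 3, 4, 8 are pairwise distinct — OK.
4) x3 = 4, and 4 ≠ 6 — OK.
5) x4 = 2, and 2 ≠ 1 — OK.
6) 2x4 − 3x6 = 2(2) − 3(8) = -20 — OK.

The assignment satisfies every constraint.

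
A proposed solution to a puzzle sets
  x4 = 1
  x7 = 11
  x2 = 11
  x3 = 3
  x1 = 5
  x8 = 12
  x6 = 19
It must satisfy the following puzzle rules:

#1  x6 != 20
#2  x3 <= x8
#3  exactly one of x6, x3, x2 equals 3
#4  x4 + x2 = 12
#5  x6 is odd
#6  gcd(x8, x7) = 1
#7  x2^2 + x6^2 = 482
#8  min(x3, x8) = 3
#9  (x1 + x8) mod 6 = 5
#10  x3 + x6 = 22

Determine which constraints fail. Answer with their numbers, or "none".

#1 x6 = 19, and 19 ≠ 20 — holds.
#2 x3 = 3, x8 = 12; 3 ≤ 12 — holds.
#3 x6=19, x3=3, x2=11; 1 of them equals 3 — holds.
#4 x4 + x2 = 1 + 11 = 12 — holds.
#5 x6 = 19 is odd — holds.
#6 gcd(12, 11) = 1 — holds.
#7 x2^2 + x6^2 = 11^2 + 19^2 = 121 + 361 = 482 — holds.
#8 min(3, 12) = 3 — holds.
#9 x1 + x8 = 17; 17 mod 6 = 5 — holds.
#10 x3 + x6 = 3 + 19 = 22 — holds.

The assignment satisfies every constraint.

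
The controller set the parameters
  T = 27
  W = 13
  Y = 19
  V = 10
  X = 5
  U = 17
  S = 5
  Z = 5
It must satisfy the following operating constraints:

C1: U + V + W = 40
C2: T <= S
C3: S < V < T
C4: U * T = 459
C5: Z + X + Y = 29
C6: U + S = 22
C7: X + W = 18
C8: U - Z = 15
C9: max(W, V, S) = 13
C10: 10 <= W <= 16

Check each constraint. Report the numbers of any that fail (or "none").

C1: U + V + W = 17 + 10 + 13 = 40  ✓
C2: T = 27, S = 5; 27 > 5 (want ≤)  ✗
C3: values 5 < 10 < 27  ✓
C4: U * T = 17 * 27 = 459  ✓
C5: Z + X + Y = 5 + 5 + 19 = 29  ✓
C6: U + S = 17 + 5 = 22  ✓
C7: X + W = 5 + 13 = 18  ✓
C8: U - Z = 17 - 5 = 12, not 15  ✗
C9: max(13, 10, 5) = 13  ✓
C10: W = 13 lies in [10, 16]  ✓

No — constraints 2 and 8 are not satisfied.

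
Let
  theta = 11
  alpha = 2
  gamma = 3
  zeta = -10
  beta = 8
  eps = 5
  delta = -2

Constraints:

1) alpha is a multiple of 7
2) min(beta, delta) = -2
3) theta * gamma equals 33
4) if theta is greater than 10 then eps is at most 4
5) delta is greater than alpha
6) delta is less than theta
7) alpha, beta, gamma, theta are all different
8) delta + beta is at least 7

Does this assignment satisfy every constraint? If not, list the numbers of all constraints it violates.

Violated: 1, 4, 5, and 8.

1) 2 = 7*0 + 2, so 7 does not divide 2 — violated.
2) min(8, -2) = -2 — satisfied.
3) theta * gamma = 11 * 3 = 33 — satisfied.
4) theta = 11 > 10, so we need eps ≤ 4; but eps = 5 > 4 — violated.
5) delta = -2, alpha = 2; -2 ≤ 2 (want >) — violated.
6) delta = -2, theta = 11; -2 < 11 — satisfied.
7) values 2, 8, 3, 11 are pairwise distinct — satisfied.
8) delta + beta = -2 + 8 = 6; 6 < 7, bound 7 not met — violated.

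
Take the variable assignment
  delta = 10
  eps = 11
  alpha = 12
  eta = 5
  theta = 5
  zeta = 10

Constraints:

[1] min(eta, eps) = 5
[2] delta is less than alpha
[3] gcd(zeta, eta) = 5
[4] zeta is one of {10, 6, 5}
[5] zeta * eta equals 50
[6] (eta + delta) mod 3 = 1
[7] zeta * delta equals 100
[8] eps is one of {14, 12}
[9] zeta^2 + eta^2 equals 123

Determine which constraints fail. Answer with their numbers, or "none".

[1] min(5, 11) = 5  OK
[2] delta = 10, alpha = 12; 10 < 12  OK
[3] gcd(10, 5) = 5  OK
[4] zeta = 10 is in {10, 6, 5}  OK
[5] zeta * eta = 10 * 5 = 50  OK
[6] eta + delta = 15; 15 mod 3 = 0, not 1  FAIL
[7] zeta * delta = 10 * 10 = 100  OK
[8] eps = 11 is not in {14, 12}  FAIL
[9] zeta^2 + eta^2 = 10^2 + 5^2 = 100 + 25 = 125, not 123  FAIL

The assignment fails constraints 6, 8, and 9.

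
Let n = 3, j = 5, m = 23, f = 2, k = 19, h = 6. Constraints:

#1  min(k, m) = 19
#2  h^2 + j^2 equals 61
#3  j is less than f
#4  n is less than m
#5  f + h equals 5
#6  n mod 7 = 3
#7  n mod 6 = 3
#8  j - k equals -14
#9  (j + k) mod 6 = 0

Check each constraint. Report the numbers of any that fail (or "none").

#1 min(19, 23) = 19 — OK.
#2 h^2 + j^2 = 6^2 + 5^2 = 36 + 25 = 61 — OK.
#3 j = 5, f = 2; 5 ≥ 2 (want <) — violated.
#4 n = 3, m = 23; 3 < 23 — OK.
#5 f + h = 2 + 6 = 8, not 5 — violated.
#6 3 mod 7 = 3 — OK.
#7 3 mod 6 = 3 — OK.
#8 j - k = 5 - 19 = -14 — OK.
#9 j + k = 24; 24 mod 6 = 0 — OK.

Constraints 3 and 5 are violated.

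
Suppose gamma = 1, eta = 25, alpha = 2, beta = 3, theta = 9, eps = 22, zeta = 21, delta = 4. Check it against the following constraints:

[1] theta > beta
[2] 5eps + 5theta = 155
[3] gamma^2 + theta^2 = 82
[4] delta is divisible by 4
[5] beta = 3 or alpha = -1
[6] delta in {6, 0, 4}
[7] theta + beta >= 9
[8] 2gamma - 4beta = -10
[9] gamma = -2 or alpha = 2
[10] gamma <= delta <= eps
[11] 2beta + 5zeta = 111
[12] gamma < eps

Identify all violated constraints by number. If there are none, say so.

[1] theta = 9, beta = 3; 9 > 3 — holds.
[2] 5eps + 5theta = 5(22) + 5(9) = 155 — holds.
[3] gamma^2 + theta^2 = 1^2 + 9^2 = 1 + 81 = 82 — holds.
[4] 4 / 4 = 1, so 4 divides 4 — holds.
[5] beta = 3 = 3 (first disjunct) — holds.
[6] delta = 4 is in {6, 0, 4} — holds.
[7] theta + beta = 9 + 3 = 12; 12 ≥ 9 — holds.
[8] 2gamma - 4beta = 2(1) - 4(3) = -10 — holds.
[9] gamma = 1 ≠ -2, but alpha = 2 = 2 (second disjunct) — holds.
[10] values 1 <= 4 <= 22 — holds.
[11] 2beta + 5zeta = 2(3) + 5(21) = 111 — holds.
[12] gamma = 1, eps = 22; 1 < 22 — holds.

Yes — all constraints hold.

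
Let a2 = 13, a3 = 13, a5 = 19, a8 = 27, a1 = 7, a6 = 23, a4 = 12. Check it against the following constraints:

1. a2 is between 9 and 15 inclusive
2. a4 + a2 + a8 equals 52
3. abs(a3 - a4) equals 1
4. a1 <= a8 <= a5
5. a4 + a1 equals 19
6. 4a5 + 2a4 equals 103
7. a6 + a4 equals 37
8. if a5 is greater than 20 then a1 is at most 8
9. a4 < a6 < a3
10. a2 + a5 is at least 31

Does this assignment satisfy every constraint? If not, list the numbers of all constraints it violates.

No — constraints 4, 6, 7, and 9 are not satisfied.

1. a2 = 13 lies in [9, 15] — OK.
2. a4 + a2 + a8 = 12 + 13 + 27 = 52 — OK.
3. abs(13 - 12) = 1 — OK.
4. values 7, 27, 19; a8 = 27 is not <= a5 = 19 — violated.
5. a4 + a1 = 12 + 7 = 19 — OK.
6. 4a5 + 2a4 = 4(19) + 2(12) = 100, not 103 — violated.
7. a6 + a4 = 23 + 12 = 35, not 37 — violated.
8. a5 = 19, not > 20; antecedent false, conditional vacuously true — OK.
9. values 12, 23, 13; a6 = 23 is not < a3 = 13 — violated.
10. a2 + a5 = 13 + 19 = 32; 32 ≥ 31 — OK.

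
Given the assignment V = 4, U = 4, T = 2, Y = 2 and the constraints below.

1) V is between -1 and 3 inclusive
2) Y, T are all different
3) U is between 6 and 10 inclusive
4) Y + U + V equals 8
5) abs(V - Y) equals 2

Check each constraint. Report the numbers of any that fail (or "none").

1) V = 4 is outside [-1, 3] — violated.
2) Y = T = 2, not all different — violated.
3) U = 4 is outside [6, 10] — violated.
4) Y + U + V = 2 + 4 + 4 = 10, not 8 — violated.
5) abs(4 - 2) = 2 — OK.

The assignment fails constraints 1, 2, 3, and 4.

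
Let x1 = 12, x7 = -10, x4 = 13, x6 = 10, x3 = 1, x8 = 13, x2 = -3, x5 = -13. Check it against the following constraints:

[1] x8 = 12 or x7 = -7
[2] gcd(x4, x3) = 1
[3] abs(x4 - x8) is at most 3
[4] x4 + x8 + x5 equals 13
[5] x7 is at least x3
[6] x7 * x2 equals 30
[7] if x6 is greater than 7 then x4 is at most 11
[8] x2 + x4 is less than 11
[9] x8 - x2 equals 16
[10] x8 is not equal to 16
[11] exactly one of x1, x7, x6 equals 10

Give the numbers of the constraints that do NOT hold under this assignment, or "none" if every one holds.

[1] x8 = 13 ≠ 12 and x7 = -10 ≠ -7; both disjuncts false — violated.
[2] gcd(13, 1) = 1 — OK.
[3] abs(13 - 13) = 0; 0 ≤ 3 — OK.
[4] x4 + x8 + x5 = 13 + 13 + (-13) = 13 — OK.
[5] x7 = -10, x3 = 1; -10 < 1 (want ≥) — violated.
[6] x7 * x2 = -10 * (-3) = 30 — OK.
[7] x6 = 10 > 7, so we need x4 ≤ 11; but x4 = 13 > 11 — violated.
[8] x2 + x4 = -3 + 13 = 10; 10 < 11 — OK.
[9] x8 - x2 = 13 - (-3) = 16 — OK.
[10] x8 = 13, and 13 ≠ 16 — OK.
[11] x1=12, x7=-10, x6=10; 1 of them equals 10 — OK.

No — constraints 1, 5, 7 are not satisfied.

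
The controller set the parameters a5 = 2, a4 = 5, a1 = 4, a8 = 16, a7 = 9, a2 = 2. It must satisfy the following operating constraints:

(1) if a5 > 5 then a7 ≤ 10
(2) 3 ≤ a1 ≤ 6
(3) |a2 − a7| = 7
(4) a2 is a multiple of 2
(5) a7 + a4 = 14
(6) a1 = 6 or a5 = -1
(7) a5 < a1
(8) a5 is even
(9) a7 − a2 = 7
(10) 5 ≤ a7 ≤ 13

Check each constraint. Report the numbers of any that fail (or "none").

Constraint 6 is violated.

(1) a5 = 2, not > 5; antecedent false, conditional vacuously true  holds
(2) a1 = 4 lies in [3, 6]  holds
(3) |2 − 9| = 7  holds
(4) 2 / 2 = 1, so 2 divides 2  holds
(5) a7 + a4 = 9 + 5 = 14  holds
(6) a1 = 4 ≠ 6 and a5 = 2 ≠ -1; both disjuncts false  fails
(7) a5 = 2, a1 = 4; 2 < 4  holds
(8) a5 = 2 is even  holds
(9) a7 − a2 = 9 − 2 = 7  holds
(10) a7 = 9 lies in [5, 13]  holds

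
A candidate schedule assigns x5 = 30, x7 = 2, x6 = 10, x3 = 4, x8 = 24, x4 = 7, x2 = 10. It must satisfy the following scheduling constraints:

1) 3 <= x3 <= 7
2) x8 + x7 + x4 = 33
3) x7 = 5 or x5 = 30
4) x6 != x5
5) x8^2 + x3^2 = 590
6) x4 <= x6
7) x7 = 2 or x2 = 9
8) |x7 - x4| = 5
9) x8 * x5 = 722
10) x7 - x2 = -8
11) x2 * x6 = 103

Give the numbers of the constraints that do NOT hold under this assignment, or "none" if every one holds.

The assignment fails constraints 5, 9, and 11.

1) x3 = 4 lies in [3, 7] — holds.
2) x8 + x7 + x4 = 24 + 2 + 7 = 33 — holds.
3) x7 = 2 ≠ 5, but x5 = 30 = 30 (second disjunct) — holds.
4) x6 = 10, x5 = 30; distinct — holds.
5) x8^2 + x3^2 = 24^2 + 4^2 = 576 + 16 = 592, not 590 — does not hold.
6) x4 = 7, x6 = 10; 7 ≤ 10 — holds.
7) x7 = 2 = 2 (first disjunct) — holds.
8) |2 - 7| = 5 — holds.
9) x8 * x5 = 24 * 30 = 720, not 722 — does not hold.
10) x7 - x2 = 2 - 10 = -8 — holds.
11) x2 * x6 = 10 * 10 = 100, not 103 — does not hold.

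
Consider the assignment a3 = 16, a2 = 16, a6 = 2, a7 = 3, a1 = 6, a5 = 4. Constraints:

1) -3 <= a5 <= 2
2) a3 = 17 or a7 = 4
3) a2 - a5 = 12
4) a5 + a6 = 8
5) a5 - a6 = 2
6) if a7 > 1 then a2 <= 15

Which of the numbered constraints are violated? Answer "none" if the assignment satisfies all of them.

No — constraints 1, 2, 4, and 6 are not satisfied.

1) a5 = 4 is outside [-3, 2]  false
2) a3 = 16 ≠ 17 and a7 = 3 ≠ 4; both disjuncts false  false
3) a2 - a5 = 16 - 4 = 12  true
4) a5 + a6 = 4 + 2 = 6, not 8  false
5) a5 - a6 = 4 - 2 = 2  true
6) a7 = 3 > 1, so we need a2 ≤ 15; but a2 = 16 > 15  false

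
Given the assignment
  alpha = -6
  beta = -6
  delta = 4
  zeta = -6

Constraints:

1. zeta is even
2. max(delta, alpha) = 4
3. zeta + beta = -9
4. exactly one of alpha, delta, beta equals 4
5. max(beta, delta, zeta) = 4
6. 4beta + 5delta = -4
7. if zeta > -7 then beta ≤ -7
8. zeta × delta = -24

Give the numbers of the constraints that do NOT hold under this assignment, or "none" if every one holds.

The assignment fails constraints 3 and 7.

1. zeta = -6 is even — OK.
2. max(4, -6) = 4 — OK.
3. zeta + beta = -6 + (-6) = -12, not -9 — violated.
4. alpha=-6, delta=4, beta=-6; 1 of them equals 4 — OK.
5. max(-6, 4, -6) = 4 — OK.
6. 4beta + 5delta = 4(-6) + 5(4) = -4 — OK.
7. zeta = -6 > -7, so we need beta ≤ -7; but beta = -6 > -7 — violated.
8. zeta × delta = -6 × 4 = -24 — OK.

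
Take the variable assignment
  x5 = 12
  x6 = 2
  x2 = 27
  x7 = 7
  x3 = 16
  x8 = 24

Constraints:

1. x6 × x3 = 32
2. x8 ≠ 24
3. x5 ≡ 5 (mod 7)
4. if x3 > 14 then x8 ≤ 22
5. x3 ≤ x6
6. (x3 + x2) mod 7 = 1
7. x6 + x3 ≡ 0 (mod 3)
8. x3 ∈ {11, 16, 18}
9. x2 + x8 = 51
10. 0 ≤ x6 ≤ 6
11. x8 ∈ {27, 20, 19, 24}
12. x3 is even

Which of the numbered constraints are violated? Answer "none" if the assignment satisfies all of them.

1. x6 × x3 = 2 × 16 = 32  ✓
2. x8 = 24, but 24 is required to differ  ✗
3. 12 mod 7 = 5  ✓
4. x3 = 16 > 14, so we need x8 ≤ 22; but x8 = 24 > 22  ✗
5. x3 = 16, x6 = 2; 16 > 2 (want ≤)  ✗
6. x3 + x2 = 43; 43 mod 7 = 1  ✓
7. x6 + x3 = 18; 18 mod 3 = 0  ✓
8. x3 = 16 is in {11, 16, 18}  ✓
9. x2 + x8 = 27 + 24 = 51  ✓
10. x6 = 2 lies in [0, 6]  ✓
11. x8 = 24 is in {27, 20, 19, 24}  ✓
12. x3 = 16 is even  ✓

No — constraints 2, 4, and 5 are not satisfied.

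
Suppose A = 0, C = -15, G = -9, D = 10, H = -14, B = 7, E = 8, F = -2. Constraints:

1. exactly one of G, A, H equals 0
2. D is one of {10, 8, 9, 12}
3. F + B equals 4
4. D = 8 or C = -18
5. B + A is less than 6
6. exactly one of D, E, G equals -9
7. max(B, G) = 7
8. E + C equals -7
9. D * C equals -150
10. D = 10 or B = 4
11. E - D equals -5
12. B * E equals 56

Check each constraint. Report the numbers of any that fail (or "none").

1. G=-9, A=0, H=-14; 1 of them equals 0 — satisfied.
2. D = 10 is in {10, 8, 9, 12} — satisfied.
3. F + B = -2 + 7 = 5, not 4 — violated.
4. D = 10 ≠ 8 and C = -15 ≠ -18; both disjuncts false — violated.
5. B + A = 7 + 0 = 7; 7 ≥ 6, bound 6 not met — violated.
6. D=10, E=8, G=-9; 1 of them equals -9 — satisfied.
7. max(7, -9) = 7 — satisfied.
8. E + C = 8 + (-15) = -7 — satisfied.
9. D * C = 10 * (-15) = -150 — satisfied.
10. D = 10 = 10 (first disjunct) — satisfied.
11. E - D = 8 - 10 = -2, not -5 — violated.
12. B * E = 7 * 8 = 56 — satisfied.

Violated: 3, 4, 5, and 11.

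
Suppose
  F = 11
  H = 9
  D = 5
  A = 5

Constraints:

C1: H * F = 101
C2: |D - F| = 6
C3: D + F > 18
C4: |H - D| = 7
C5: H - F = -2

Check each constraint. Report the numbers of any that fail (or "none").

C1: H * F = 9 * 11 = 99, not 101  ✘
C2: |5 - 11| = 6  ✔
C3: D + F = 5 + 11 = 16; 16 ≤ 18, bound 18 not met  ✘
C4: |9 - 5| = 4, not 7  ✘
C5: H - F = 9 - 11 = -2  ✔

Violated: 1, 3, and 4.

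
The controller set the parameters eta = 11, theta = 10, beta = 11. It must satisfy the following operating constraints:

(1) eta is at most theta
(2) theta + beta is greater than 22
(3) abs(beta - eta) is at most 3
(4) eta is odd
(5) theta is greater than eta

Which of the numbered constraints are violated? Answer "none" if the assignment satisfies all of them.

Constraints 1, 2, 5 are violated.

(1) eta = 11, theta = 10; 11 > 10 (want ≤)  FAIL
(2) theta + beta = 10 + 11 = 21; 21 ≤ 22, bound 22 not met  FAIL
(3) abs(11 - 11) = 0; 0 ≤ 3  OK
(4) eta = 11 is odd  OK
(5) theta = 10, eta = 11; 10 ≤ 11 (want >)  FAIL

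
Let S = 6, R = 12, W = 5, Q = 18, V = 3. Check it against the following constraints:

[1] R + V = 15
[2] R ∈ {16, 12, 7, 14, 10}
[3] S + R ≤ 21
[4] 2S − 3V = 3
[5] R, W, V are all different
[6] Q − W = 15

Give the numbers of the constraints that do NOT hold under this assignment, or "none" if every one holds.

[1] R + V = 12 + 3 = 15 — satisfied.
[2] R = 12 is in {16, 12, 7, 14, 10} — satisfied.
[3] S + R = 6 + 12 = 18; 18 ≤ 21 — satisfied.
[4] 2S − 3V = 2(6) − 3(3) = 3 — satisfied.
[5] values 12, 5, 3 are pairwise distinct — satisfied.
[6] Q − W = 18 − 5 = 13, not 15 — violated.

Constraint 6 does not hold.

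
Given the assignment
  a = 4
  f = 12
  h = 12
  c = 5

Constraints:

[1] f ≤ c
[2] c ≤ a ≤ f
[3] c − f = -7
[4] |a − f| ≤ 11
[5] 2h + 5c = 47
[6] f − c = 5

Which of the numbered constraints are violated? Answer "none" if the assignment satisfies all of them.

The assignment fails constraints 1, 2, 5, and 6.

[1] f = 12, c = 5; 12 > 5 (want ≤)  false
[2] values 5, 4, 12; c = 5 is not ≤ a = 4  false
[3] c − f = 5 − 12 = -7  true
[4] |4 − 12| = 8; 8 ≤ 11  true
[5] 2h + 5c = 2(12) + 5(5) = 49, not 47  false
[6] f − c = 12 − 5 = 7, not 5  false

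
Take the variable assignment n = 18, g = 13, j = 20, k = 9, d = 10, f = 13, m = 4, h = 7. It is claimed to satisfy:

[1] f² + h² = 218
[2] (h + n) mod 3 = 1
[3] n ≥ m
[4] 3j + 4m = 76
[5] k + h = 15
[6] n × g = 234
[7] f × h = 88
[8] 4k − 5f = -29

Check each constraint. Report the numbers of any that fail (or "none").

[1] f² + h² = 13² + 7² = 169 + 49 = 218  true
[2] h + n = 25; 25 mod 3 = 1  true
[3] n = 18, m = 4; 18 ≥ 4  true
[4] 3j + 4m = 3(20) + 4(4) = 76  true
[5] k + h = 9 + 7 = 16, not 15  false
[6] n × g = 18 × 13 = 234  true
[7] f × h = 13 × 7 = 91, not 88  false
[8] 4k − 5f = 4(9) − 5(13) = -29  true

Constraints 5 and 7 are violated.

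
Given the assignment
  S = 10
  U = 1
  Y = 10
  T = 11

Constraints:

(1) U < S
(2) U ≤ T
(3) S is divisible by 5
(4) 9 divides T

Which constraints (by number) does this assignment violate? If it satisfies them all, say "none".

Violated: 4.

(1) U = 1, S = 10; 1 < 10 — satisfied.
(2) U = 1, T = 11; 1 ≤ 11 — satisfied.
(3) 10 / 5 = 2, so 5 divides 10 — satisfied.
(4) 11 = 9×1 + 2, so 9 does not divide 11 — violated.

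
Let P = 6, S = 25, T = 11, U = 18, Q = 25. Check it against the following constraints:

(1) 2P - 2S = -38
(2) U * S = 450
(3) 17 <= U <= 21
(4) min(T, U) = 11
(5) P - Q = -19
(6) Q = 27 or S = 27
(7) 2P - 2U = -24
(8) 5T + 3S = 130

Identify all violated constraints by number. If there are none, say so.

(1) 2P - 2S = 2(6) - 2(25) = -38  holds
(2) U * S = 18 * 25 = 450  holds
(3) U = 18 lies in [17, 21]  holds
(4) min(11, 18) = 11  holds
(5) P - Q = 6 - 25 = -19  holds
(6) Q = 25 ≠ 27 and S = 25 ≠ 27; both disjuncts false  fails
(7) 2P - 2U = 2(6) - 2(18) = -24  holds
(8) 5T + 3S = 5(11) + 3(25) = 130  holds

Constraint 6 is violated.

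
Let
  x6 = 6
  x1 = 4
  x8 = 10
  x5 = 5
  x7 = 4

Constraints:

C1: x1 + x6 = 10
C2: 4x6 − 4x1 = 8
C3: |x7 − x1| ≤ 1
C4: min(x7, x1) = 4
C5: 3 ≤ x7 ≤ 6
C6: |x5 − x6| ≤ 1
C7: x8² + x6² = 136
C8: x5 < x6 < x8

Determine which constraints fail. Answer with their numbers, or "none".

Yes — all constraints hold.

C1: x1 + x6 = 4 + 6 = 10 — satisfied.
C2: 4x6 − 4x1 = 4(6) − 4(4) = 8 — satisfied.
C3: |4 − 4| = 0; 0 ≤ 1 — satisfied.
C4: min(4, 4) = 4 — satisfied.
C5: x7 = 4 lies in [3, 6] — satisfied.
C6: |5 − 6| = 1; 1 ≤ 1 — satisfied.
C7: x8² + x6² = 10² + 6² = 100 + 36 = 136 — satisfied.
C8: values 5 < 6 < 10 — satisfied.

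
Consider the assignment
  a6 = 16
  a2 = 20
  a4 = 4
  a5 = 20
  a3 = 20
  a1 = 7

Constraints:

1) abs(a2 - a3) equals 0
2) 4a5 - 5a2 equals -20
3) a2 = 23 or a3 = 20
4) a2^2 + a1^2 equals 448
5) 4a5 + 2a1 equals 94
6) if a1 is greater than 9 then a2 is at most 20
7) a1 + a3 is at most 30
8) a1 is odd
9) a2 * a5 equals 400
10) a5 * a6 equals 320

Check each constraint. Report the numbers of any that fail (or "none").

1) abs(20 - 20) = 0 — holds.
2) 4a5 - 5a2 = 4(20) - 5(20) = -20 — holds.
3) a2 = 20 ≠ 23, but a3 = 20 = 20 (second disjunct) — holds.
4) a2^2 + a1^2 = 20^2 + 7^2 = 400 + 49 = 449, not 448 — does not hold.
5) 4a5 + 2a1 = 4(20) + 2(7) = 94 — holds.
6) a1 = 7, not > 9; antecedent false, conditional vacuously true — holds.
7) a1 + a3 = 7 + 20 = 27; 27 ≤ 30 — holds.
8) a1 = 7 is odd — holds.
9) a2 * a5 = 20 * 20 = 400 — holds.
10) a5 * a6 = 20 * 16 = 320 — holds.

Constraint 4 is violated.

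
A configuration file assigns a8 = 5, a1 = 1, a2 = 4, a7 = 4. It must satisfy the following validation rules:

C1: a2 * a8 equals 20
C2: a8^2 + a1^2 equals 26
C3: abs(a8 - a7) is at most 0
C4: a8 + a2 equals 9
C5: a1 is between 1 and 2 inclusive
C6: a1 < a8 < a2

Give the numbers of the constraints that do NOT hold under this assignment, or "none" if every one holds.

Constraints 3 and 6 do not hold.

C1: a2 * a8 = 4 * 5 = 20 — OK.
C2: a8^2 + a1^2 = 5^2 + 1^2 = 25 + 1 = 26 — OK.
C3: abs(5 - 4) = 1; 1 > 0, exceeds bound 0 — violated.
C4: a8 + a2 = 5 + 4 = 9 — OK.
C5: a1 = 1 lies in [1, 2] — OK.
C6: values 1, 5, 4; a8 = 5 is not < a2 = 4 — violated.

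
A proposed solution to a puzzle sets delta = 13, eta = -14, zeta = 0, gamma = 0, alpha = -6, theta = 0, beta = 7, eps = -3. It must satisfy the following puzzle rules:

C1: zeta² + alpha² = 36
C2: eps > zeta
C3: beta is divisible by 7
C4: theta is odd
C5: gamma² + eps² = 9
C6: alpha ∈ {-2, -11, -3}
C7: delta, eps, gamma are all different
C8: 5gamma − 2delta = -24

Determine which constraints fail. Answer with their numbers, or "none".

Constraints 2, 4, 6, and 8 do not hold.

C1: zeta² + alpha² = 0² + (-6)² = 0 + 36 = 36 — satisfied.
C2: eps = -3, zeta = 0; -3 ≤ 0 (want >) — violated.
C3: 7 / 7 = 1, so 7 divides 7 — satisfied.
C4: theta = 0 is even — violated.
C5: gamma² + eps² = 0² + (-3)² = 0 + 9 = 9 — satisfied.
C6: alpha = -6 is not in {-2, -11, -3} — violated.
C7: values 13, -3, 0 are pairwise distinct — satisfied.
C8: 5gamma − 2delta = 5(0) − 2(13) = -26, not -24 — violated.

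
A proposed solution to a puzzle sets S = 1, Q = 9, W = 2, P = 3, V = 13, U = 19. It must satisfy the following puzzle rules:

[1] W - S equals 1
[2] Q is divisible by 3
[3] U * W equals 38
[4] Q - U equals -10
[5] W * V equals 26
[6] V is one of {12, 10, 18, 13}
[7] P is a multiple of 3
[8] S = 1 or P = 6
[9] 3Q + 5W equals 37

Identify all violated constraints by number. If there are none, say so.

None — every constraint holds.

[1] W - S = 2 - 1 = 1  true
[2] 9 / 3 = 3, so 3 divides 9  true
[3] U * W = 19 * 2 = 38  true
[4] Q - U = 9 - 19 = -10  true
[5] W * V = 2 * 13 = 26  true
[6] V = 13 is in {12, 10, 18, 13}  true
[7] 3 / 3 = 1, so 3 divides 3  true
[8] S = 1 = 1 (first disjunct)  true
[9] 3Q + 5W = 3(9) + 5(2) = 37  true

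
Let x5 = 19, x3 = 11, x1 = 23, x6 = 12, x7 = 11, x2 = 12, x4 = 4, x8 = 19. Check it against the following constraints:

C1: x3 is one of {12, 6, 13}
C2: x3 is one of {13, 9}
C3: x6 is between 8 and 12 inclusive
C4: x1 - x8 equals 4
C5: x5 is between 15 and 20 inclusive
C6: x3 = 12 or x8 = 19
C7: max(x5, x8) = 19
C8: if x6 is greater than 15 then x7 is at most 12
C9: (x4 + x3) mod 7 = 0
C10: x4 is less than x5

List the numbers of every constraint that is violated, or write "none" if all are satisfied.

No — constraints 1, 2, and 9 are not satisfied.

C1: x3 = 11 is not in {12, 6, 13}  no
C2: x3 = 11 is not in {13, 9}  no
C3: x6 = 12 lies in [8, 12]  yes
C4: x1 - x8 = 23 - 19 = 4  yes
C5: x5 = 19 lies in [15, 20]  yes
C6: x3 = 11 ≠ 12, but x8 = 19 = 19 (second disjunct)  yes
C7: max(19, 19) = 19  yes
C8: x6 = 12, not > 15; antecedent false, conditional vacuously true  yes
C9: x4 + x3 = 15; 15 mod 7 = 1, not 0  no
C10: x4 = 4, x5 = 19; 4 < 19  yes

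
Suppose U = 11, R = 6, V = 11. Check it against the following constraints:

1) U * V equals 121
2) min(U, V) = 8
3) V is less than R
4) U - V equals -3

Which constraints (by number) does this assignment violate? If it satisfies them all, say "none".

Violated: 2, 3, 4.

1) U * V = 11 * 11 = 121  OK
2) min(11, 11) = 11, not 8  FAIL
3) V = 11, R = 6; 11 ≥ 6 (want <)  FAIL
4) U - V = 11 - 11 = 0, not -3  FAIL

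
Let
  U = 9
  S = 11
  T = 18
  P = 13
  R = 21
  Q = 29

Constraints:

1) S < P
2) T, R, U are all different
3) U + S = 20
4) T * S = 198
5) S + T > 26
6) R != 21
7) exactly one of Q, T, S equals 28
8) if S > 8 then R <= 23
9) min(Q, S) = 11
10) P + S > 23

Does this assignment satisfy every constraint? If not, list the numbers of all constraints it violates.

1) S = 11, P = 13; 11 < 13  ✓
2) values 18, 21, 9 are pairwise distinct  ✓
3) U + S = 9 + 11 = 20  ✓
4) T * S = 18 * 11 = 198  ✓
5) S + T = 11 + 18 = 29; 29 > 26  ✓
6) R = 21, but 21 is required to differ  ✗
7) Q=29, T=18, S=11; 0 of them equal 28, not exactly one  ✗
8) S = 11 > 8, so we need R ≤ 23; R = 21 ≤ 23  ✓
9) min(29, 11) = 11  ✓
10) P + S = 13 + 11 = 24; 24 > 23  ✓

Constraints 6, 7 do not hold.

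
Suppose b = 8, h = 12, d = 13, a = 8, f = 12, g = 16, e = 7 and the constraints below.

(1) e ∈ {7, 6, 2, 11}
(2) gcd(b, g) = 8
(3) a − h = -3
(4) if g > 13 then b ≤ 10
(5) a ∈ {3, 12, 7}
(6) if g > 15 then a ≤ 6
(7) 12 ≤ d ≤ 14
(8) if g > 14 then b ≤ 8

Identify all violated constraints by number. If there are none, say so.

The assignment fails constraints 3, 5, and 6.

(1) e = 7 is in {7, 6, 2, 11} — OK.
(2) gcd(8, 16) = 8 — OK.
(3) a − h = 8 − 12 = -4, not -3 — violated.
(4) g = 16 > 13, so we need b ≤ 10; b = 8 ≤ 10 — OK.
(5) a = 8 is not in {3, 12, 7} — violated.
(6) g = 16 > 15, so we need a ≤ 6; but a = 8 > 6 — violated.
(7) d = 13 lies in [12, 14] — OK.
(8) g = 16 > 14, so we need b ≤ 8; b = 8 ≤ 8 — OK.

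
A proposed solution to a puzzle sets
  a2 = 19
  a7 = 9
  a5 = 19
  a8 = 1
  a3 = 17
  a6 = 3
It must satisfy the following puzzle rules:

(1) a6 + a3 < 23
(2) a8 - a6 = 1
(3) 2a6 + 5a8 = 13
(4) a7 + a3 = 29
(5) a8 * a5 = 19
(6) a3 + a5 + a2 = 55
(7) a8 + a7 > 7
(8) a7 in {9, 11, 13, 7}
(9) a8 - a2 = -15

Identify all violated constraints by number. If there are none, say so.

No — constraints 2, 3, 4, and 9 are not satisfied.

(1) a6 + a3 = 3 + 17 = 20; 20 < 23  OK
(2) a8 - a6 = 1 - 3 = -2, not 1  FAIL
(3) 2a6 + 5a8 = 2(3) + 5(1) = 11, not 13  FAIL
(4) a7 + a3 = 9 + 17 = 26, not 29  FAIL
(5) a8 * a5 = 1 * 19 = 19  OK
(6) a3 + a5 + a2 = 17 + 19 + 19 = 55  OK
(7) a8 + a7 = 1 + 9 = 10; 10 > 7  OK
(8) a7 = 9 is in {9, 11, 13, 7}  OK
(9) a8 - a2 = 1 - 19 = -18, not -15  FAIL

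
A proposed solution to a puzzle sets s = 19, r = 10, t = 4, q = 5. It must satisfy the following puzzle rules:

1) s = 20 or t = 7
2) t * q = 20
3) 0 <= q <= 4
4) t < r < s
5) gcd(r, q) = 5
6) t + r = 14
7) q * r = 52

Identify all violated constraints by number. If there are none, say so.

1) s = 19 ≠ 20 and t = 4 ≠ 7; both disjuncts false  false
2) t * q = 4 * 5 = 20  true
3) q = 5 is outside [0, 4]  false
4) values 4 < 10 < 19  true
5) gcd(10, 5) = 5  true
6) t + r = 4 + 10 = 14  true
7) q * r = 5 * 10 = 50, not 52  false

No — constraints 1, 3, 7 are not satisfied.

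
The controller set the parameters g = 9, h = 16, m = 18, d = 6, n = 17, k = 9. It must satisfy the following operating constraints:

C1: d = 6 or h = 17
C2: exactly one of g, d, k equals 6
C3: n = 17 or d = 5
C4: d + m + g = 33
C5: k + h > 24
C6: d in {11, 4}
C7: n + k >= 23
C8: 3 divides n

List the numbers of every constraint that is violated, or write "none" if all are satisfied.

Constraints 6, 8 do not hold.

C1: d = 6 = 6 (first disjunct) — holds.
C2: g=9, d=6, k=9; 1 of them equals 6 — holds.
C3: n = 17 = 17 (first disjunct) — holds.
C4: d + m + g = 6 + 18 + 9 = 33 — holds.
C5: k + h = 9 + 16 = 25; 25 > 24 — holds.
C6: d = 6 is not in {11, 4} — does not hold.
C7: n + k = 17 + 9 = 26; 26 ≥ 23 — holds.
C8: 17 = 3*5 + 2, so 3 does not divide 17 — does not hold.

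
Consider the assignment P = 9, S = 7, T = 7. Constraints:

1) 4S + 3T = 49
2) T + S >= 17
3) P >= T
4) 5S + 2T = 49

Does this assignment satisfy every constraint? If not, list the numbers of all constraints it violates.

Constraint 2 does not hold.

1) 4S + 3T = 4(7) + 3(7) = 49  true
2) T + S = 7 + 7 = 14; 14 < 17, bound 17 not met  false
3) P = 9, T = 7; 9 ≥ 7  true
4) 5S + 2T = 5(7) + 2(7) = 49  true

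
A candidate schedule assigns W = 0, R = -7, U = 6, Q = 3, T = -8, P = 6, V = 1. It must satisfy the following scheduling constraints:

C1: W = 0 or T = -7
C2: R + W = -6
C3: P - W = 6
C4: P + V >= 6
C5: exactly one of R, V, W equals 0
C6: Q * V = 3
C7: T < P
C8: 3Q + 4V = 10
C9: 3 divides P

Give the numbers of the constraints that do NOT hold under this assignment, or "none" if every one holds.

Constraints 2 and 8 are violated.

C1: W = 0 = 0 (first disjunct)  OK
C2: R + W = -7 + 0 = -7, not -6  FAIL
C3: P - W = 6 - 0 = 6  OK
C4: P + V = 6 + 1 = 7; 7 ≥ 6  OK
C5: R=-7, V=1, W=0; 1 of them equals 0  OK
C6: Q * V = 3 * 1 = 3  OK
C7: T = -8, P = 6; -8 < 6  OK
C8: 3Q + 4V = 3(3) + 4(1) = 13, not 10  FAIL
C9: 6 / 3 = 2, so 3 divides 6  OK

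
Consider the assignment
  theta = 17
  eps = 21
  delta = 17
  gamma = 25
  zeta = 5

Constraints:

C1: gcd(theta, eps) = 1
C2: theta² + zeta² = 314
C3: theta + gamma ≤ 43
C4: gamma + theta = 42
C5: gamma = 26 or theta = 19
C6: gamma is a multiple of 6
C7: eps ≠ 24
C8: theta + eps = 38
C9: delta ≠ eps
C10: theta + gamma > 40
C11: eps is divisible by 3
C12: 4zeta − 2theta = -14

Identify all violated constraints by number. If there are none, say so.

Constraints 5, 6 are violated.

C1: gcd(17, 21) = 1 — holds.
C2: theta² + zeta² = 17² + 5² = 289 + 25 = 314 — holds.
C3: theta + gamma = 17 + 25 = 42; 42 ≤ 43 — holds.
C4: gamma + theta = 25 + 17 = 42 — holds.
C5: gamma = 25 ≠ 26 and theta = 17 ≠ 19; both disjuncts false — does not hold.
C6: 25 = 6×4 + 1, so 6 does not divide 25 — does not hold.
C7: eps = 21, and 21 ≠ 24 — holds.
C8: theta + eps = 17 + 21 = 38 — holds.
C9: delta = 17, eps = 21; distinct — holds.
C10: theta + gamma = 17 + 25 = 42; 42 > 40 — holds.
C11: 21 / 3 = 7, so 3 divides 21 — holds.
C12: 4zeta − 2theta = 4(5) − 2(17) = -14 — holds.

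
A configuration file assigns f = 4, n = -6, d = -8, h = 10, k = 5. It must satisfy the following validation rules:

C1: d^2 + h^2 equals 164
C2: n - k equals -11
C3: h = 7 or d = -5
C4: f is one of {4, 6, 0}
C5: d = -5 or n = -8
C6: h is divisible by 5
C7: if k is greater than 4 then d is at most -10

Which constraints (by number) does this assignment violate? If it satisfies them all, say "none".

C1: d^2 + h^2 = (-8)^2 + 10^2 = 64 + 100 = 164  ✓
C2: n - k = -6 - 5 = -11  ✓
C3: h = 10 ≠ 7 and d = -8 ≠ -5; both disjuncts false  ✗
C4: f = 4 is in {4, 6, 0}  ✓
C5: d = -8 ≠ -5 and n = -6 ≠ -8; both disjuncts false  ✗
C6: 10 / 5 = 2, so 5 divides 10  ✓
C7: k = 5 > 4, so we need d ≤ -10; but d = -8 > -10  ✗

No — constraints 3, 5, and 7 are not satisfied.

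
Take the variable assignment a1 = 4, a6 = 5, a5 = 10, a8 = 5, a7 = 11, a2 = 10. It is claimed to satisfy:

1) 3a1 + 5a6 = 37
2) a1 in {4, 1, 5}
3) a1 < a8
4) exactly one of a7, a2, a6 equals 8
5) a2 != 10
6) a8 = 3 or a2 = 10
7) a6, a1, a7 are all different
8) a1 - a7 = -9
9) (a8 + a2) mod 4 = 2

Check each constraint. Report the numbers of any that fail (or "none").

1) 3a1 + 5a6 = 3(4) + 5(5) = 37  ✔
2) a1 = 4 is in {4, 1, 5}  ✔
3) a1 = 4, a8 = 5; 4 < 5  ✔
4) a7=11, a2=10, a6=5; 0 of them equal 8, not exactly one  ✘
5) a2 = 10, but 10 is required to differ  ✘
6) a8 = 5 ≠ 3, but a2 = 10 = 10 (second disjunct)  ✔
7) values 5, 4, 11 are pairwise distinct  ✔
8) a1 - a7 = 4 - 11 = -7, not -9  ✘
9) a8 + a2 = 15; 15 mod 4 = 3, not 2  ✘

No — constraints 4, 5, 8, and 9 are not satisfied.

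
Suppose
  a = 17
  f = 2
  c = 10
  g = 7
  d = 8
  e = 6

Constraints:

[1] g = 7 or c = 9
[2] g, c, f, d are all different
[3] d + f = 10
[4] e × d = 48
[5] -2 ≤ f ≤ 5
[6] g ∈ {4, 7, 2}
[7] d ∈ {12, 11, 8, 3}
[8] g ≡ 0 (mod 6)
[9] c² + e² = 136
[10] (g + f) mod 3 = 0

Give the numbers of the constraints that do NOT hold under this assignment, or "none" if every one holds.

Constraint 8 is violated.

[1] g = 7 = 7 (first disjunct)  ✓
[2] values 7, 10, 2, 8 are pairwise distinct  ✓
[3] d + f = 8 + 2 = 10  ✓
[4] e × d = 6 × 8 = 48  ✓
[5] f = 2 lies in [-2, 5]  ✓
[6] g = 7 is in {4, 7, 2}  ✓
[7] d = 8 is in {12, 11, 8, 3}  ✓
[8] 7 mod 6 = 1, not 0  ✗
[9] c² + e² = 10² + 6² = 100 + 36 = 136  ✓
[10] g + f = 9; 9 mod 3 = 0  ✓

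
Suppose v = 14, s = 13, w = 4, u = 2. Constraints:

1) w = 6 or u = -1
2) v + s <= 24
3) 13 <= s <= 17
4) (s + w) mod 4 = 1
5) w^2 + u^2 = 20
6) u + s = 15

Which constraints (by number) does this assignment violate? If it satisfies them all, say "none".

The assignment fails constraints 1 and 2.

1) w = 4 ≠ 6 and u = 2 ≠ -1; both disjuncts false — fails.
2) v + s = 14 + 13 = 27; 27 > 24, bound 24 not met — fails.
3) s = 13 lies in [13, 17] — holds.
4) s + w = 17; 17 mod 4 = 1 — holds.
5) w^2 + u^2 = 4^2 + 2^2 = 16 + 4 = 20 — holds.
6) u + s = 2 + 13 = 15 — holds.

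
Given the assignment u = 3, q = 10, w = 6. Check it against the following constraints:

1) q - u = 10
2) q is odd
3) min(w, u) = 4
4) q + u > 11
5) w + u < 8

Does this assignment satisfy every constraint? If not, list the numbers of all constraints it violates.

1) q - u = 10 - 3 = 7, not 10 — fails.
2) q = 10 is even — fails.
3) min(6, 3) = 3, not 4 — fails.
4) q + u = 10 + 3 = 13; 13 > 11 — holds.
5) w + u = 6 + 3 = 9; 9 ≥ 8, bound 8 not met — fails.

Constraints 1, 2, 3, and 5 are violated.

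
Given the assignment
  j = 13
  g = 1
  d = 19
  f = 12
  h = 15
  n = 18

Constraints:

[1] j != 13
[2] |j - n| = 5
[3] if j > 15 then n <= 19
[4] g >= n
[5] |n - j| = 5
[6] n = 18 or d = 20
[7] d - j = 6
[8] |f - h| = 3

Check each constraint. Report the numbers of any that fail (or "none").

[1] j = 13, but 13 is required to differ — does not hold.
[2] |13 - 18| = 5 — holds.
[3] j = 13, not > 15; antecedent false, conditional vacuously true — holds.
[4] g = 1, n = 18; 1 < 18 (want ≥) — does not hold.
[5] |18 - 13| = 5 — holds.
[6] n = 18 = 18 (first disjunct) — holds.
[7] d - j = 19 - 13 = 6 — holds.
[8] |12 - 15| = 3 — holds.

Violated: 1 and 4.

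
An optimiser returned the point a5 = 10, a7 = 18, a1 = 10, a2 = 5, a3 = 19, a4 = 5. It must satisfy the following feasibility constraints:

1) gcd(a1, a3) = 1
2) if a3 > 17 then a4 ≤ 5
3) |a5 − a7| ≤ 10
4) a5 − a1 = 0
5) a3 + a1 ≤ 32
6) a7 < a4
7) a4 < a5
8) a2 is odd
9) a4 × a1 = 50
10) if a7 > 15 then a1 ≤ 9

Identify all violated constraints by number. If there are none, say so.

1) gcd(10, 19) = 1  ✔
2) a3 = 19 > 17, so we need a4 ≤ 5; a4 = 5 ≤ 5  ✔
3) |10 − 18| = 8; 8 ≤ 10  ✔
4) a5 − a1 = 10 − 10 = 0  ✔
5) a3 + a1 = 19 + 10 = 29; 29 ≤ 32  ✔
6) a7 = 18, a4 = 5; 18 ≥ 5 (want <)  ✘
7) a4 = 5, a5 = 10; 5 < 10  ✔
8) a2 = 5 is odd  ✔
9) a4 × a1 = 5 × 10 = 50  ✔
10) a7 = 18 > 15, so we need a1 ≤ 9; but a1 = 10 > 9  ✘

Constraints 6 and 10 are violated.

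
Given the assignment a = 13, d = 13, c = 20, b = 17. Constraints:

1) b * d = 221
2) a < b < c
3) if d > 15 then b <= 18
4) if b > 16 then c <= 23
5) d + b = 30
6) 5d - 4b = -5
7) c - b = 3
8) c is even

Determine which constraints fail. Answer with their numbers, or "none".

Constraint 6 does not hold.

1) b * d = 17 * 13 = 221 — holds.
2) values 13 < 17 < 20 — holds.
3) d = 13, not > 15; antecedent false, conditional vacuously true — holds.
4) b = 17 > 16, so we need c ≤ 23; c = 20 ≤ 23 — holds.
5) d + b = 13 + 17 = 30 — holds.
6) 5d - 4b = 5(13) - 4(17) = -3, not -5 — does not hold.
7) c - b = 20 - 17 = 3 — holds.
8) c = 20 is even — holds.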